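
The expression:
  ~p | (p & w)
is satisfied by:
  {w: True, p: False}
  {p: False, w: False}
  {p: True, w: True}


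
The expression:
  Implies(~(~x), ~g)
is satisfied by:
  {g: False, x: False}
  {x: True, g: False}
  {g: True, x: False}


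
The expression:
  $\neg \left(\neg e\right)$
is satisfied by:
  {e: True}


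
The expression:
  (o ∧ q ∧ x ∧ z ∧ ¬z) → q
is always true.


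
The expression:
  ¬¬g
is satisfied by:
  {g: True}


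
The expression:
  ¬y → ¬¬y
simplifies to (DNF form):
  y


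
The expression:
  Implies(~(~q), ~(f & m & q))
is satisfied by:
  {m: False, q: False, f: False}
  {f: True, m: False, q: False}
  {q: True, m: False, f: False}
  {f: True, q: True, m: False}
  {m: True, f: False, q: False}
  {f: True, m: True, q: False}
  {q: True, m: True, f: False}


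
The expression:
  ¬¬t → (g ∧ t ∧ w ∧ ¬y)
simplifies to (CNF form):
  (g ∨ ¬t) ∧ (w ∨ ¬t) ∧ (¬t ∨ ¬y)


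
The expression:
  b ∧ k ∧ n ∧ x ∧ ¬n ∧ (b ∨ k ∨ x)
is never true.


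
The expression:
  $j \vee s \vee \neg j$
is always true.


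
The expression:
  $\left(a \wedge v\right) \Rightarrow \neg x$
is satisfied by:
  {x: False, v: False, a: False}
  {a: True, x: False, v: False}
  {v: True, x: False, a: False}
  {a: True, v: True, x: False}
  {x: True, a: False, v: False}
  {a: True, x: True, v: False}
  {v: True, x: True, a: False}


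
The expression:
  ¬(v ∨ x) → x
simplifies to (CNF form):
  v ∨ x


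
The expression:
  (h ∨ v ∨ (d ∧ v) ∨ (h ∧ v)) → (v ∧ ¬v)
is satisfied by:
  {v: False, h: False}


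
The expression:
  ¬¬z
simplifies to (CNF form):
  z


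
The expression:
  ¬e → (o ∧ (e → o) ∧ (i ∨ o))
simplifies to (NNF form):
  e ∨ o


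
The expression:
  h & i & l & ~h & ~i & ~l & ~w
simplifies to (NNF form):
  False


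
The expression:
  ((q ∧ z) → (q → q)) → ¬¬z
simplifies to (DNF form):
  z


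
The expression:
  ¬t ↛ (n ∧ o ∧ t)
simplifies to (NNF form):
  ¬t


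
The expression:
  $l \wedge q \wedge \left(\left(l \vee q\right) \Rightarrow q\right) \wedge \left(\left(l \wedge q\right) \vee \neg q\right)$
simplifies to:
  $l \wedge q$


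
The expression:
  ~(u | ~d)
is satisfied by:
  {d: True, u: False}


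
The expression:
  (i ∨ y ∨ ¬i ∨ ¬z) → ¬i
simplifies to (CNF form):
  ¬i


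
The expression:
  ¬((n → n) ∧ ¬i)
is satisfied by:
  {i: True}


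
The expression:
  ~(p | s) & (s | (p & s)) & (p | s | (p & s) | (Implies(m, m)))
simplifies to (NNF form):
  False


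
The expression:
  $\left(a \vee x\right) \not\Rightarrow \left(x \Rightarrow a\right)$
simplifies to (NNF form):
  $x \wedge \neg a$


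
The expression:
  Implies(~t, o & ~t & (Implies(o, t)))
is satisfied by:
  {t: True}


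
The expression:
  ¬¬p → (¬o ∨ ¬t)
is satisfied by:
  {p: False, t: False, o: False}
  {o: True, p: False, t: False}
  {t: True, p: False, o: False}
  {o: True, t: True, p: False}
  {p: True, o: False, t: False}
  {o: True, p: True, t: False}
  {t: True, p: True, o: False}


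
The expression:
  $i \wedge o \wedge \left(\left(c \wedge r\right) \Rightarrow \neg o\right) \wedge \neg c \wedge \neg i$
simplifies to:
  $\text{False}$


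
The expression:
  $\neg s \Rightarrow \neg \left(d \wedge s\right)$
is always true.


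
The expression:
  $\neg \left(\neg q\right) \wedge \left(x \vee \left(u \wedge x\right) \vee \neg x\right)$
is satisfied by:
  {q: True}


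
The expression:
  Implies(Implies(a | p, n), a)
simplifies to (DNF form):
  a | (p & ~n)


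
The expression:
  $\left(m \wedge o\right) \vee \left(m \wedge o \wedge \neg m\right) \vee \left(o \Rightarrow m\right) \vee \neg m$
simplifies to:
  $\text{True}$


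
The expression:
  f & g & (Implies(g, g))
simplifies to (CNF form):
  f & g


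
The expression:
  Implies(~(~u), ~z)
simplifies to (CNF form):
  ~u | ~z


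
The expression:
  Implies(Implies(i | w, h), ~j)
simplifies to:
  ~j | (i & ~h) | (w & ~h)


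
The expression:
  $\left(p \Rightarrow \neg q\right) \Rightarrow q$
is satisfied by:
  {q: True}


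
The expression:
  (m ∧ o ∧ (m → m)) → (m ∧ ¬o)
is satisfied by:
  {m: False, o: False}
  {o: True, m: False}
  {m: True, o: False}


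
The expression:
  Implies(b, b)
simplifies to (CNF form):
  True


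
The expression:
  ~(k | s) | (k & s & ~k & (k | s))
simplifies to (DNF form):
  ~k & ~s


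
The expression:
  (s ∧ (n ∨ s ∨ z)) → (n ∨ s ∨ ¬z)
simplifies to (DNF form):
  True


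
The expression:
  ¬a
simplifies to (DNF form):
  ¬a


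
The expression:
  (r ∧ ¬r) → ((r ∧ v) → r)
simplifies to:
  True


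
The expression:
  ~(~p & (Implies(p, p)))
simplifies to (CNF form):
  p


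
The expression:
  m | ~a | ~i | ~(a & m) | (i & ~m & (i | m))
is always true.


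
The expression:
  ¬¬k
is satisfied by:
  {k: True}


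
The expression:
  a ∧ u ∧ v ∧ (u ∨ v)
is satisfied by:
  {a: True, u: True, v: True}


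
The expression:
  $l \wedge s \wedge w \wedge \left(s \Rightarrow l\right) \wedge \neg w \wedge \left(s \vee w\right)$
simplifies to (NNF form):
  $\text{False}$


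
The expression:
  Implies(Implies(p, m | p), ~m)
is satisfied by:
  {m: False}


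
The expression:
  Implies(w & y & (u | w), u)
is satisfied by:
  {u: True, w: False, y: False}
  {w: False, y: False, u: False}
  {y: True, u: True, w: False}
  {y: True, w: False, u: False}
  {u: True, w: True, y: False}
  {w: True, u: False, y: False}
  {y: True, w: True, u: True}


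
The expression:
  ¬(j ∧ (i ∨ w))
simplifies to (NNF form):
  (¬i ∧ ¬w) ∨ ¬j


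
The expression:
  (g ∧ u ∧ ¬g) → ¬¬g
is always true.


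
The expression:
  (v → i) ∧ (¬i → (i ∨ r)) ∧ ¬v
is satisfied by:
  {r: True, i: True, v: False}
  {r: True, v: False, i: False}
  {i: True, v: False, r: False}


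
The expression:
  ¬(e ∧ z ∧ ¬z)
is always true.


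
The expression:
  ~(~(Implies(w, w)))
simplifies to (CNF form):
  True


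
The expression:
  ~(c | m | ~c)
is never true.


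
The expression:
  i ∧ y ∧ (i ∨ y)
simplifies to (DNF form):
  i ∧ y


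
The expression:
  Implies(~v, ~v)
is always true.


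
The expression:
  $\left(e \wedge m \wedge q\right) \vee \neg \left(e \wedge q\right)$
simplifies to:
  $m \vee \neg e \vee \neg q$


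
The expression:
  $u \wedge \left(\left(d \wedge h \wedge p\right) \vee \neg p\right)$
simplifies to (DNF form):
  $\left(u \wedge \neg p\right) \vee \left(d \wedge h \wedge u\right) \vee \left(d \wedge u \wedge \neg p\right) \vee \left(h \wedge u \wedge \neg p\right)$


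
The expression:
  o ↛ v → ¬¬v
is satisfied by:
  {v: True, o: False}
  {o: False, v: False}
  {o: True, v: True}


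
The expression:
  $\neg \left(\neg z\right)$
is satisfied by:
  {z: True}


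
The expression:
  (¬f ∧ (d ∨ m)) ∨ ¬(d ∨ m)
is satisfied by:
  {d: False, f: False, m: False}
  {m: True, d: False, f: False}
  {d: True, m: False, f: False}
  {m: True, d: True, f: False}
  {f: True, m: False, d: False}


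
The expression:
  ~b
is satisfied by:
  {b: False}


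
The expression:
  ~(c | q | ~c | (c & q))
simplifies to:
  False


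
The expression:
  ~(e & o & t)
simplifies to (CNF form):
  ~e | ~o | ~t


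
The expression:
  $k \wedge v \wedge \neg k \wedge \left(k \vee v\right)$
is never true.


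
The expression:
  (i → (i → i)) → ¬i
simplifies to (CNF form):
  ¬i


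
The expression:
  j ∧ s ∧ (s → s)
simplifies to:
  j ∧ s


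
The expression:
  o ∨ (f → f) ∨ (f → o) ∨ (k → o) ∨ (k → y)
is always true.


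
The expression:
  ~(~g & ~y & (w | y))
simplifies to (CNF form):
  g | y | ~w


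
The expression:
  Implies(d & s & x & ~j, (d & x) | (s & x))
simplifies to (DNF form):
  True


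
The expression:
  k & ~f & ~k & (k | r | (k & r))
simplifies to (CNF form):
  False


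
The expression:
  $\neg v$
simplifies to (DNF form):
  $\neg v$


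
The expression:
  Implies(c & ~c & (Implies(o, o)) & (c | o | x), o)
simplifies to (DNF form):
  True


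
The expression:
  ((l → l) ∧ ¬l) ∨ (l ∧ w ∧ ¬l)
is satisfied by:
  {l: False}


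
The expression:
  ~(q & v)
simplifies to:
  ~q | ~v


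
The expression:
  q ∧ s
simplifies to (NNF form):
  q ∧ s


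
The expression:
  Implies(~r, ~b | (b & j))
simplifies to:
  j | r | ~b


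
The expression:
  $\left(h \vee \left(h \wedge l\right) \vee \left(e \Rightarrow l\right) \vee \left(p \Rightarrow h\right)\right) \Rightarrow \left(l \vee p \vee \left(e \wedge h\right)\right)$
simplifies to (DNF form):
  $l \vee p \vee \left(e \wedge h\right)$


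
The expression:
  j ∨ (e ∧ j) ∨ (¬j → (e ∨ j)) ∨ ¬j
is always true.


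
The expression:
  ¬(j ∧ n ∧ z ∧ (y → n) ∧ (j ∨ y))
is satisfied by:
  {z: False, n: False, j: False}
  {j: True, z: False, n: False}
  {n: True, z: False, j: False}
  {j: True, n: True, z: False}
  {z: True, j: False, n: False}
  {j: True, z: True, n: False}
  {n: True, z: True, j: False}


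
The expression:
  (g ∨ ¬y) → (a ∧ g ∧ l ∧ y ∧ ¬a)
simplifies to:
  y ∧ ¬g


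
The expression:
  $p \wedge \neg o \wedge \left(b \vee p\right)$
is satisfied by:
  {p: True, o: False}


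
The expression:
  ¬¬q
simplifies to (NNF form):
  q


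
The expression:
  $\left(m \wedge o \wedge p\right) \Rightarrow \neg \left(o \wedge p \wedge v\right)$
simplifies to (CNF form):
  $\neg m \vee \neg o \vee \neg p \vee \neg v$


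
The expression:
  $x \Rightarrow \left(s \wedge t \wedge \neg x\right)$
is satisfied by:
  {x: False}


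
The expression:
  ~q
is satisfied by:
  {q: False}


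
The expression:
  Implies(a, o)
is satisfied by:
  {o: True, a: False}
  {a: False, o: False}
  {a: True, o: True}


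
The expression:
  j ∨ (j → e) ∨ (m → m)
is always true.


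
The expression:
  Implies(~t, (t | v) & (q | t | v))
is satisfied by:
  {t: True, v: True}
  {t: True, v: False}
  {v: True, t: False}


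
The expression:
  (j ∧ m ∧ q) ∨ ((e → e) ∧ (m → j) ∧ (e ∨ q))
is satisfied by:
  {q: True, e: True, j: True, m: False}
  {q: True, e: True, m: False, j: False}
  {q: True, j: True, m: False, e: False}
  {q: True, m: False, j: False, e: False}
  {e: True, j: True, m: False, q: False}
  {e: True, m: False, j: False, q: False}
  {q: True, j: True, m: True, e: True}
  {q: True, j: True, m: True, e: False}
  {j: True, m: True, e: True, q: False}


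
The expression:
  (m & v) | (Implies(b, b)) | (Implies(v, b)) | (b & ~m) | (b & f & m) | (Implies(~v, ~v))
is always true.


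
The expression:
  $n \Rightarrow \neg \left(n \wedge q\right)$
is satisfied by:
  {q: False, n: False}
  {n: True, q: False}
  {q: True, n: False}


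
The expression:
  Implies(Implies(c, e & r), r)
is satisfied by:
  {r: True, c: True}
  {r: True, c: False}
  {c: True, r: False}


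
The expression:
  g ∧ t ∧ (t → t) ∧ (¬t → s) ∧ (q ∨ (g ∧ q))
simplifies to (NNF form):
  g ∧ q ∧ t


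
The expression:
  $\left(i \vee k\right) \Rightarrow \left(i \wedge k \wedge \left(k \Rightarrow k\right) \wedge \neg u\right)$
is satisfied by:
  {i: False, k: False, u: False}
  {u: True, i: False, k: False}
  {k: True, i: True, u: False}


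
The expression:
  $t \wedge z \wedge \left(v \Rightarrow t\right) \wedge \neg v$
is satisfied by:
  {t: True, z: True, v: False}


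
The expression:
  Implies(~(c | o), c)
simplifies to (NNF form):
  c | o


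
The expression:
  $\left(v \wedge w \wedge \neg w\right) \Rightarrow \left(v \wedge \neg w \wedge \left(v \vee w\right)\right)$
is always true.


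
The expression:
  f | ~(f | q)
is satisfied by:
  {f: True, q: False}
  {q: False, f: False}
  {q: True, f: True}


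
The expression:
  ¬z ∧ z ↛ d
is never true.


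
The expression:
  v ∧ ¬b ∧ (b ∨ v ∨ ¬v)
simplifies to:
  v ∧ ¬b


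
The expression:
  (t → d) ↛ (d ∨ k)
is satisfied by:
  {d: False, t: False, k: False}


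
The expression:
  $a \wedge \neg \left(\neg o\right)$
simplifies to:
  $a \wedge o$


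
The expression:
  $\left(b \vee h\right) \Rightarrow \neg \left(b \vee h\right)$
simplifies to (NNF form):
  $\neg b \wedge \neg h$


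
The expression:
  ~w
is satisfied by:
  {w: False}


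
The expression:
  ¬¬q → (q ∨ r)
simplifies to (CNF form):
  True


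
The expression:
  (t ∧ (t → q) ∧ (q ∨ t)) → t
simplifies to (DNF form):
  True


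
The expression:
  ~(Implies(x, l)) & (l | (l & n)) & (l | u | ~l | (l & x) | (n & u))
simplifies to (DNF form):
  False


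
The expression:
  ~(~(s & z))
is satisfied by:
  {z: True, s: True}


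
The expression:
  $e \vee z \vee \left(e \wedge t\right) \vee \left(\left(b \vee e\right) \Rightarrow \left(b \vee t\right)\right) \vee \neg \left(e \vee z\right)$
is always true.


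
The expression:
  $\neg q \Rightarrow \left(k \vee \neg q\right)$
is always true.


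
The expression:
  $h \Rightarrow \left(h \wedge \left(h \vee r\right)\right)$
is always true.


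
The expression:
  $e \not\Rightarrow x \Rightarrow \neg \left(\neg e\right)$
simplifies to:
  $\text{True}$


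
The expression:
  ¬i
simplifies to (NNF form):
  ¬i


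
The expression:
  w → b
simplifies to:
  b ∨ ¬w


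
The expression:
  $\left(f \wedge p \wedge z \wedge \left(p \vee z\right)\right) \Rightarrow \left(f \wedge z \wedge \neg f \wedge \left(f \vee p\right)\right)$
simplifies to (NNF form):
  $\neg f \vee \neg p \vee \neg z$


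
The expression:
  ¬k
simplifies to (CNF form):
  ¬k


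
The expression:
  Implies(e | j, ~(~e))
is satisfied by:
  {e: True, j: False}
  {j: False, e: False}
  {j: True, e: True}


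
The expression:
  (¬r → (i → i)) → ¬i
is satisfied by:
  {i: False}


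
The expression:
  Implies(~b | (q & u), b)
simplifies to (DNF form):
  b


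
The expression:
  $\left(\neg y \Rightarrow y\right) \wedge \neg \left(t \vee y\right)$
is never true.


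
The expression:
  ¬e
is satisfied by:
  {e: False}


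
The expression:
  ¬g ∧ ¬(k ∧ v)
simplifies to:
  ¬g ∧ (¬k ∨ ¬v)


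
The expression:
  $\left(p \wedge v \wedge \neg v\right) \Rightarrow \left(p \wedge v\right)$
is always true.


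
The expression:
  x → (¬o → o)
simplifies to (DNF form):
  o ∨ ¬x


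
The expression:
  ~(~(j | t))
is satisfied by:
  {t: True, j: True}
  {t: True, j: False}
  {j: True, t: False}


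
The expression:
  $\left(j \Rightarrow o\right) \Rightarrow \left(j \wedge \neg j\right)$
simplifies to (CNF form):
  $j \wedge \neg o$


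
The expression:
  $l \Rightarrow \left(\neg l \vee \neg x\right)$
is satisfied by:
  {l: False, x: False}
  {x: True, l: False}
  {l: True, x: False}


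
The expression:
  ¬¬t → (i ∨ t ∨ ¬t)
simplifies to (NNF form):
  True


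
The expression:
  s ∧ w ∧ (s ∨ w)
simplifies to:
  s ∧ w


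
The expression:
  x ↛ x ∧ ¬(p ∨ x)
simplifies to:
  False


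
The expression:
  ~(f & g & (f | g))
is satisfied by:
  {g: False, f: False}
  {f: True, g: False}
  {g: True, f: False}


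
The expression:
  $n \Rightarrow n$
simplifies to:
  $\text{True}$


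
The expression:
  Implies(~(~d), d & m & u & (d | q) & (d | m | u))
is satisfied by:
  {m: True, u: True, d: False}
  {m: True, u: False, d: False}
  {u: True, m: False, d: False}
  {m: False, u: False, d: False}
  {d: True, m: True, u: True}


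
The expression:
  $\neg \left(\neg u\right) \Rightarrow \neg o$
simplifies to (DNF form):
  $\neg o \vee \neg u$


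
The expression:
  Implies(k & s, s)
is always true.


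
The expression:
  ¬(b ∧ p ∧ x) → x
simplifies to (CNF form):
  x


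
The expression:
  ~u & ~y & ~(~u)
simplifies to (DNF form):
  False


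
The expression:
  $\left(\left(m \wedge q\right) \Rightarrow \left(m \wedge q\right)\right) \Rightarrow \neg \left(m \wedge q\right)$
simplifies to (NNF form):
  $\neg m \vee \neg q$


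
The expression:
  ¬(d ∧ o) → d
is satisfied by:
  {d: True}


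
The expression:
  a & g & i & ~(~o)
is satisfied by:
  {a: True, i: True, g: True, o: True}


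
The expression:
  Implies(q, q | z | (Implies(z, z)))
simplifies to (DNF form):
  True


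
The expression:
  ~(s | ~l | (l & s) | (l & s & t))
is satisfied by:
  {l: True, s: False}


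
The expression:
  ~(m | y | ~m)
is never true.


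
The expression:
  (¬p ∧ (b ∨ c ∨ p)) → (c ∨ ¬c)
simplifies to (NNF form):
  True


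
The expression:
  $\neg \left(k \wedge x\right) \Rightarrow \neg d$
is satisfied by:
  {x: True, k: True, d: False}
  {x: True, k: False, d: False}
  {k: True, x: False, d: False}
  {x: False, k: False, d: False}
  {x: True, d: True, k: True}


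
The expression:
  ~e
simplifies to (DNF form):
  ~e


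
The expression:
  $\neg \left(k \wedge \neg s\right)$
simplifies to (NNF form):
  $s \vee \neg k$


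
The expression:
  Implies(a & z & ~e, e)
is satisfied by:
  {e: True, z: False, a: False}
  {e: False, z: False, a: False}
  {a: True, e: True, z: False}
  {a: True, e: False, z: False}
  {z: True, e: True, a: False}
  {z: True, e: False, a: False}
  {z: True, a: True, e: True}


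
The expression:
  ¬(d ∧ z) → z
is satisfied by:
  {z: True}


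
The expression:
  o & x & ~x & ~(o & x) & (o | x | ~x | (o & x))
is never true.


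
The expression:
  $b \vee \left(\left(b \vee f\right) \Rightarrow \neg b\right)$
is always true.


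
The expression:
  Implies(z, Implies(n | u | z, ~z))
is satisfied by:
  {z: False}


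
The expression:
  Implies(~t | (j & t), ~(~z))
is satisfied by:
  {t: True, z: True, j: False}
  {z: True, j: False, t: False}
  {t: True, z: True, j: True}
  {z: True, j: True, t: False}
  {t: True, j: False, z: False}


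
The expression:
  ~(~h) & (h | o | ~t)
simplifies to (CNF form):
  h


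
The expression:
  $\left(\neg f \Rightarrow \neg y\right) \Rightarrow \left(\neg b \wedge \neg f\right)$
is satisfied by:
  {y: True, b: False, f: False}
  {b: False, f: False, y: False}
  {y: True, b: True, f: False}


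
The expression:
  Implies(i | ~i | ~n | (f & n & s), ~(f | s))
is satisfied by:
  {f: False, s: False}


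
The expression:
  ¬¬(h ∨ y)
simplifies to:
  h ∨ y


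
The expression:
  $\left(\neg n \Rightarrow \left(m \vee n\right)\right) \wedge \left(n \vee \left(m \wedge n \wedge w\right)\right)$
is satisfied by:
  {n: True}


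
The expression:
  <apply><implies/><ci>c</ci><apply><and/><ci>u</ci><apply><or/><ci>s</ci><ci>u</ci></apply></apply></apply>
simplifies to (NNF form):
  <apply><or/><ci>u</ci><apply><not/><ci>c</ci></apply></apply>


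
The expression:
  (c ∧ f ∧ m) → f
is always true.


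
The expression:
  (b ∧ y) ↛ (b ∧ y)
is never true.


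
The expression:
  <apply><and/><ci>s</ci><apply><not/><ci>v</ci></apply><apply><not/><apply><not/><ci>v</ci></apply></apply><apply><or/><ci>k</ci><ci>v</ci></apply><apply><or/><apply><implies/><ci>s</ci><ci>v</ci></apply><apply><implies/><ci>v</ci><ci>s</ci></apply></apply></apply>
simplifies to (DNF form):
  <false/>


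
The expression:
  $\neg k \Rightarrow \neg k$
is always true.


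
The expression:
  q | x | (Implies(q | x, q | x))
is always true.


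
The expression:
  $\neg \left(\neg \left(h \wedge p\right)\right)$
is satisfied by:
  {h: True, p: True}


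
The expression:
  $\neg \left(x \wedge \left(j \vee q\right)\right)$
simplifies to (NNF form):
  $\left(\neg j \wedge \neg q\right) \vee \neg x$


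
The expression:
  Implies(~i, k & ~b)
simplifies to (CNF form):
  (i | k) & (i | ~b)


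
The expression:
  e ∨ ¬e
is always true.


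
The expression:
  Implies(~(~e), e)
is always true.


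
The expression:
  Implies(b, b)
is always true.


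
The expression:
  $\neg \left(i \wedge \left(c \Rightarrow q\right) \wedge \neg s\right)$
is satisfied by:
  {s: True, c: True, i: False, q: False}
  {s: True, c: False, i: False, q: False}
  {q: True, s: True, c: True, i: False}
  {q: True, s: True, c: False, i: False}
  {c: True, q: False, s: False, i: False}
  {c: False, q: False, s: False, i: False}
  {q: True, c: True, s: False, i: False}
  {q: True, c: False, s: False, i: False}
  {i: True, s: True, c: True, q: False}
  {i: True, s: True, c: False, q: False}
  {i: True, q: True, s: True, c: True}
  {i: True, q: True, s: True, c: False}
  {i: True, c: True, s: False, q: False}


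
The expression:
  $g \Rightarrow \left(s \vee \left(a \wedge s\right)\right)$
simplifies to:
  $s \vee \neg g$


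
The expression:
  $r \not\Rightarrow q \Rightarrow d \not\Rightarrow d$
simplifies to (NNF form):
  $q \vee \neg r$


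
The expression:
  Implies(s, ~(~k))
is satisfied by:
  {k: True, s: False}
  {s: False, k: False}
  {s: True, k: True}


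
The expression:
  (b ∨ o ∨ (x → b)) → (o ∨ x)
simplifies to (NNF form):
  o ∨ x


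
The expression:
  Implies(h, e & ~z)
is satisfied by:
  {e: True, h: False, z: False}
  {e: False, h: False, z: False}
  {z: True, e: True, h: False}
  {z: True, e: False, h: False}
  {h: True, e: True, z: False}


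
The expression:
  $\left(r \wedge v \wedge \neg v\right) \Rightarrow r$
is always true.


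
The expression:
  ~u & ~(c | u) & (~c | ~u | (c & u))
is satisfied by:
  {u: False, c: False}


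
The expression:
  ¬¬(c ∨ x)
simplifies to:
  c ∨ x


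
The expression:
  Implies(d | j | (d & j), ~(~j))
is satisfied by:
  {j: True, d: False}
  {d: False, j: False}
  {d: True, j: True}


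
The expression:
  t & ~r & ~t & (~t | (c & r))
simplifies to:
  False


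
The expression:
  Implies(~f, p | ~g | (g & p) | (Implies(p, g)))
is always true.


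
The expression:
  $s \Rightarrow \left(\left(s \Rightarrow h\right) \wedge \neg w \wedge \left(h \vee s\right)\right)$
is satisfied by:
  {h: True, s: False, w: False}
  {h: False, s: False, w: False}
  {w: True, h: True, s: False}
  {w: True, h: False, s: False}
  {s: True, h: True, w: False}


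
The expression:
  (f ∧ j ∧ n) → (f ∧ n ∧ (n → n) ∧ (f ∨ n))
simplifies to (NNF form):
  True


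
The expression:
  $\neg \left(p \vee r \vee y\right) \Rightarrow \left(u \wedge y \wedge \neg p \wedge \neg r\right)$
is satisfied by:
  {r: True, y: True, p: True}
  {r: True, y: True, p: False}
  {r: True, p: True, y: False}
  {r: True, p: False, y: False}
  {y: True, p: True, r: False}
  {y: True, p: False, r: False}
  {p: True, y: False, r: False}


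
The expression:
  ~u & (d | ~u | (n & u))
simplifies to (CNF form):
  ~u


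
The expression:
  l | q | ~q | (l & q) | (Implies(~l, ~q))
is always true.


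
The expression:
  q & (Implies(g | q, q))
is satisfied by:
  {q: True}


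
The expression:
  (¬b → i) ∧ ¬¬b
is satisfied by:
  {b: True}


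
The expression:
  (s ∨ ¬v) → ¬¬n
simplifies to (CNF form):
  (n ∨ v) ∧ (n ∨ ¬s)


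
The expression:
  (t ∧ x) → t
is always true.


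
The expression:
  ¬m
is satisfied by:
  {m: False}


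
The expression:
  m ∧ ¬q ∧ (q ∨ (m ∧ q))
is never true.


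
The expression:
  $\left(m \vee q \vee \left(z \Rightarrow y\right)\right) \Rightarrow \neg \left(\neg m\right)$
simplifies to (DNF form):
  $m \vee \left(z \wedge \neg q \wedge \neg y\right)$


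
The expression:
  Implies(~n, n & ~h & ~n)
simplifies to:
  n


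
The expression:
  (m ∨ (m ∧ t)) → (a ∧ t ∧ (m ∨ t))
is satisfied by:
  {t: True, a: True, m: False}
  {t: True, a: False, m: False}
  {a: True, t: False, m: False}
  {t: False, a: False, m: False}
  {t: True, m: True, a: True}


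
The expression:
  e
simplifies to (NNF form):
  e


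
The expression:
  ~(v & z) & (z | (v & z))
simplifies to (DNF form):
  z & ~v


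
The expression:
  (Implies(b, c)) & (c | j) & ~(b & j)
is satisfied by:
  {c: True, b: False, j: False}
  {j: True, b: False, c: True}
  {j: True, b: False, c: False}
  {c: True, b: True, j: False}


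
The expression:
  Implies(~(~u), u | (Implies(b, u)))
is always true.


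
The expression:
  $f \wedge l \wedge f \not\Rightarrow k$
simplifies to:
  $f \wedge l \wedge \neg k$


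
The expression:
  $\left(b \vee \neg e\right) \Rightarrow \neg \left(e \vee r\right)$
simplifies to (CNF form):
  $\left(e \vee \neg e\right) \wedge \left(e \vee \neg r\right) \wedge \left(\neg b \vee \neg e\right) \wedge \left(\neg b \vee \neg r\right)$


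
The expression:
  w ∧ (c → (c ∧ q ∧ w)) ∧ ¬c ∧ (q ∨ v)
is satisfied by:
  {w: True, q: True, v: True, c: False}
  {w: True, q: True, v: False, c: False}
  {w: True, v: True, q: False, c: False}


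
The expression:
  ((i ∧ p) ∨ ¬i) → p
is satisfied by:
  {i: True, p: True}
  {i: True, p: False}
  {p: True, i: False}


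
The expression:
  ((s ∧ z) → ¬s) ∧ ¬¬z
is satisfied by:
  {z: True, s: False}


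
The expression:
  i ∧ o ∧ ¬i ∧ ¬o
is never true.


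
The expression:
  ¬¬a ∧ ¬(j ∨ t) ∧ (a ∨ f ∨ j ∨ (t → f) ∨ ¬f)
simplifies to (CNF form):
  a ∧ ¬j ∧ ¬t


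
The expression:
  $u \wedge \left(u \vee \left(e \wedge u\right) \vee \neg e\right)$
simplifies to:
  $u$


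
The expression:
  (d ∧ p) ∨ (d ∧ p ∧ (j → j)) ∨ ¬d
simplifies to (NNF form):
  p ∨ ¬d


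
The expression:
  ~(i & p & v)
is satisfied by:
  {p: False, v: False, i: False}
  {i: True, p: False, v: False}
  {v: True, p: False, i: False}
  {i: True, v: True, p: False}
  {p: True, i: False, v: False}
  {i: True, p: True, v: False}
  {v: True, p: True, i: False}


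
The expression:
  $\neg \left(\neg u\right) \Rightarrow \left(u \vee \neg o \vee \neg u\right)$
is always true.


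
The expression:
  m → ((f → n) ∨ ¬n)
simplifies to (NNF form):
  True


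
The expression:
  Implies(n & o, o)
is always true.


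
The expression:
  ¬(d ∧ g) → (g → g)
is always true.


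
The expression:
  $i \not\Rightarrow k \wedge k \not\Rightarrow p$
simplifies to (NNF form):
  $\text{False}$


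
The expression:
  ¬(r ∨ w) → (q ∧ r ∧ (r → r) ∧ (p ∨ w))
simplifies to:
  r ∨ w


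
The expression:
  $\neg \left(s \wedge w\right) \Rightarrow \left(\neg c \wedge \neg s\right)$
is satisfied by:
  {w: True, s: False, c: False}
  {w: False, s: False, c: False}
  {s: True, w: True, c: False}
  {c: True, s: True, w: True}


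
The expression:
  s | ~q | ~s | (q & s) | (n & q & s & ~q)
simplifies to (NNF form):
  True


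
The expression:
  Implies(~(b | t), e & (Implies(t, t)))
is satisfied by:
  {b: True, t: True, e: True}
  {b: True, t: True, e: False}
  {b: True, e: True, t: False}
  {b: True, e: False, t: False}
  {t: True, e: True, b: False}
  {t: True, e: False, b: False}
  {e: True, t: False, b: False}


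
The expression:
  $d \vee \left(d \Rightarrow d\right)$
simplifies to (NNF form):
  $\text{True}$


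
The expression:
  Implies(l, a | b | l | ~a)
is always true.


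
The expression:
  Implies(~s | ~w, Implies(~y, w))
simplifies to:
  w | y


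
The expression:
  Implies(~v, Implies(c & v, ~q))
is always true.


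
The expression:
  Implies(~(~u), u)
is always true.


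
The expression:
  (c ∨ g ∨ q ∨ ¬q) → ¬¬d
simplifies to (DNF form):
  d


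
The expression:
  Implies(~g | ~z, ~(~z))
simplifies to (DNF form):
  z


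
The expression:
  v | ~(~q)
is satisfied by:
  {q: True, v: True}
  {q: True, v: False}
  {v: True, q: False}


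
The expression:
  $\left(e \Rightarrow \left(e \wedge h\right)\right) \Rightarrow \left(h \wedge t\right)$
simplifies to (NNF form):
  $\left(e \wedge \neg h\right) \vee \left(h \wedge t\right)$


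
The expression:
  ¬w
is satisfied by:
  {w: False}


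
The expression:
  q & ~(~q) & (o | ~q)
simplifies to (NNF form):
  o & q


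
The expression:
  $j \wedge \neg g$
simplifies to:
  $j \wedge \neg g$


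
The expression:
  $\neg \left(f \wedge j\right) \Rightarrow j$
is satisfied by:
  {j: True}


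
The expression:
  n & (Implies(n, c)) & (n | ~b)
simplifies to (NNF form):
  c & n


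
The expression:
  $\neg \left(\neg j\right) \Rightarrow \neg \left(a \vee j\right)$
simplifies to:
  $\neg j$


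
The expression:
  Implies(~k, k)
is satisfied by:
  {k: True}


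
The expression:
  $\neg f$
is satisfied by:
  {f: False}


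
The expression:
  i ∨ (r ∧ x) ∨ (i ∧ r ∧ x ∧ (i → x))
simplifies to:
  i ∨ (r ∧ x)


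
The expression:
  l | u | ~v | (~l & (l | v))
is always true.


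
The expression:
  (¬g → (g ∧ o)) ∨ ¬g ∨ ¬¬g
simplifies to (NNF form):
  True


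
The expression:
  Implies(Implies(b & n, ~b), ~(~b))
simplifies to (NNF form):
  b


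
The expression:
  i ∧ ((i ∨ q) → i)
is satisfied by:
  {i: True}


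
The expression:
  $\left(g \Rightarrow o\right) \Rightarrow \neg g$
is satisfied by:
  {g: False, o: False}
  {o: True, g: False}
  {g: True, o: False}


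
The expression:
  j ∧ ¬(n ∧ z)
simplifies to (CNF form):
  j ∧ (¬n ∨ ¬z)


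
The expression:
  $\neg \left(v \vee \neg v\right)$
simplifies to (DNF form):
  $\text{False}$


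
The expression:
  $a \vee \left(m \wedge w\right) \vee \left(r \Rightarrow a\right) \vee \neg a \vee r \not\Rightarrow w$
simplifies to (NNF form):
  $\text{True}$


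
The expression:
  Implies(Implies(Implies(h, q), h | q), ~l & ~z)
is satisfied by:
  {h: False, l: False, q: False, z: False}
  {z: True, h: False, l: False, q: False}
  {q: True, h: False, l: False, z: False}
  {l: True, z: False, h: False, q: False}
  {z: True, l: True, h: False, q: False}
  {h: True, z: False, l: False, q: False}
  {q: True, h: True, z: False, l: False}


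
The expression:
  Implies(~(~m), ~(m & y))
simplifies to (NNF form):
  ~m | ~y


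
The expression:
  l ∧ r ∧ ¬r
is never true.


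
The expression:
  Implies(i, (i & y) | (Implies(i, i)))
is always true.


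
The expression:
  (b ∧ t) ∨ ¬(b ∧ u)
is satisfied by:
  {t: True, u: False, b: False}
  {u: False, b: False, t: False}
  {b: True, t: True, u: False}
  {b: True, u: False, t: False}
  {t: True, u: True, b: False}
  {u: True, t: False, b: False}
  {b: True, u: True, t: True}


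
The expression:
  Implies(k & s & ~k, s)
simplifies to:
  True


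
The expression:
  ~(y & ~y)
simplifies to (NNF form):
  True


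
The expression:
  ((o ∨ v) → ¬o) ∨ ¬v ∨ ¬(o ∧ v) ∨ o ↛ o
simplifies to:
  ¬o ∨ ¬v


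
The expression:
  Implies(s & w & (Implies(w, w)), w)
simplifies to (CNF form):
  True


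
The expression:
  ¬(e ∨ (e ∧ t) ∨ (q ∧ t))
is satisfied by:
  {e: False, t: False, q: False}
  {q: True, e: False, t: False}
  {t: True, e: False, q: False}


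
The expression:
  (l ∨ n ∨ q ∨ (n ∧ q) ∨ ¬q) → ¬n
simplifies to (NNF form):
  ¬n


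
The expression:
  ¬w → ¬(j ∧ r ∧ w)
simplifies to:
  True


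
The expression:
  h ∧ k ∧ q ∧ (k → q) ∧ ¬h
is never true.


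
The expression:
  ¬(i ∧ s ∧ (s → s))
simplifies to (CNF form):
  ¬i ∨ ¬s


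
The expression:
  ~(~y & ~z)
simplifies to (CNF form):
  y | z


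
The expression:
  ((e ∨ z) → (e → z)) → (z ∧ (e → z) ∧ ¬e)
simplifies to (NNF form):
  (e ∧ ¬z) ∨ (z ∧ ¬e)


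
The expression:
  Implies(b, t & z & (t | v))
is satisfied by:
  {z: True, t: True, b: False}
  {z: True, t: False, b: False}
  {t: True, z: False, b: False}
  {z: False, t: False, b: False}
  {b: True, z: True, t: True}


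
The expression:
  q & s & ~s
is never true.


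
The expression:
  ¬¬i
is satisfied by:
  {i: True}


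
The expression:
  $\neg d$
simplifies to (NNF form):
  $\neg d$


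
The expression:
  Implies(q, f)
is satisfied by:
  {f: True, q: False}
  {q: False, f: False}
  {q: True, f: True}


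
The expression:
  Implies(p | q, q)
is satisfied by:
  {q: True, p: False}
  {p: False, q: False}
  {p: True, q: True}


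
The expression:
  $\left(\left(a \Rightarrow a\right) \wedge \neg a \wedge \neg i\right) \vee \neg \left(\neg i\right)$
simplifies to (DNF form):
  $i \vee \neg a$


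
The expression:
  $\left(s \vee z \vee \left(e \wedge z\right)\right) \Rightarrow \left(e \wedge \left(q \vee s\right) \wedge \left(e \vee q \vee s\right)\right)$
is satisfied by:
  {e: True, q: True, z: False, s: False}
  {e: True, z: False, q: False, s: False}
  {e: True, s: True, q: True, z: False}
  {e: True, s: True, z: False, q: False}
  {e: True, q: True, z: True, s: False}
  {e: True, s: True, z: True, q: True}
  {e: True, s: True, z: True, q: False}
  {q: True, s: False, z: False, e: False}
  {s: False, z: False, q: False, e: False}


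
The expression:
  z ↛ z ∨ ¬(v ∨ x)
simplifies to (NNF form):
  ¬v ∧ ¬x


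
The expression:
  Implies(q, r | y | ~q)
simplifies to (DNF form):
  r | y | ~q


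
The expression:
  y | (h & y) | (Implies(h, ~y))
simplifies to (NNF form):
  True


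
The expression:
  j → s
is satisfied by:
  {s: True, j: False}
  {j: False, s: False}
  {j: True, s: True}


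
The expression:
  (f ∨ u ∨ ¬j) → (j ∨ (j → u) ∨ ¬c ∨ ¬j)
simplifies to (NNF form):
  True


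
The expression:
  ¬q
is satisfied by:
  {q: False}


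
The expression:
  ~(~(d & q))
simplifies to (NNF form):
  d & q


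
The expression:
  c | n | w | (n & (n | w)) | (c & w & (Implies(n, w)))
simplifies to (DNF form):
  c | n | w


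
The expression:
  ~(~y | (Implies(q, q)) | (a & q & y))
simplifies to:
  False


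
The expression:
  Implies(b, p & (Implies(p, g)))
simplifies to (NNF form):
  ~b | (g & p)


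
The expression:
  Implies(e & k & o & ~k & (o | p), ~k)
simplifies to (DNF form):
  True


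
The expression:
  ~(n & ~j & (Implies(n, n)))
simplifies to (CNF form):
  j | ~n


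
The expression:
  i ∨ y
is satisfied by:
  {i: True, y: True}
  {i: True, y: False}
  {y: True, i: False}


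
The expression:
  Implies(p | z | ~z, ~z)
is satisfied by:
  {z: False}


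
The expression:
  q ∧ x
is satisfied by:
  {x: True, q: True}


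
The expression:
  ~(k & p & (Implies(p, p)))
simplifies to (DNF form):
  ~k | ~p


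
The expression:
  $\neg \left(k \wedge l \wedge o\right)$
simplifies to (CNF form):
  $\neg k \vee \neg l \vee \neg o$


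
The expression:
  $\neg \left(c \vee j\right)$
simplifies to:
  $\neg c \wedge \neg j$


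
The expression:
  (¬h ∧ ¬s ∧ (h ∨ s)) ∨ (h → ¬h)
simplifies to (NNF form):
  ¬h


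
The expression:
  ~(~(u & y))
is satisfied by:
  {u: True, y: True}


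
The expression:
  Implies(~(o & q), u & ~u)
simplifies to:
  o & q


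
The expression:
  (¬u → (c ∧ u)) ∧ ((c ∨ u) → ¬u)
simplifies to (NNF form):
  False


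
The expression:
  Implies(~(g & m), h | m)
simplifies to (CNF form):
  h | m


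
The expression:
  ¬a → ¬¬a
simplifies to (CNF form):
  a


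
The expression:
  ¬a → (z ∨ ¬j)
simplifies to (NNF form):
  a ∨ z ∨ ¬j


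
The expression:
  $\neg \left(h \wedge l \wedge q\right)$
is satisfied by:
  {l: False, q: False, h: False}
  {h: True, l: False, q: False}
  {q: True, l: False, h: False}
  {h: True, q: True, l: False}
  {l: True, h: False, q: False}
  {h: True, l: True, q: False}
  {q: True, l: True, h: False}


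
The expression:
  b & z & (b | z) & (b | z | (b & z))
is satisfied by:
  {z: True, b: True}


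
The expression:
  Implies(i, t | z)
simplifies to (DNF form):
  t | z | ~i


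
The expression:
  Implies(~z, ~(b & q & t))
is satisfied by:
  {z: True, t: False, b: False, q: False}
  {q: False, t: False, z: False, b: False}
  {q: True, z: True, t: False, b: False}
  {q: True, t: False, z: False, b: False}
  {b: True, z: True, q: False, t: False}
  {b: True, q: False, t: False, z: False}
  {b: True, q: True, z: True, t: False}
  {b: True, q: True, t: False, z: False}
  {z: True, t: True, b: False, q: False}
  {t: True, b: False, z: False, q: False}
  {q: True, t: True, z: True, b: False}
  {q: True, t: True, b: False, z: False}
  {z: True, t: True, b: True, q: False}
  {t: True, b: True, q: False, z: False}
  {q: True, t: True, b: True, z: True}


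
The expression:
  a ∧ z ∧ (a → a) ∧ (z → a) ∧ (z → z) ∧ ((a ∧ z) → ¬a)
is never true.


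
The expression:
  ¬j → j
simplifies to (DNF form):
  j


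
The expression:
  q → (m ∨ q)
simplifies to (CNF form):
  True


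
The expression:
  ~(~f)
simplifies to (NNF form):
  f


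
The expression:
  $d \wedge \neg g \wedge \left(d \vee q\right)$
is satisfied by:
  {d: True, g: False}


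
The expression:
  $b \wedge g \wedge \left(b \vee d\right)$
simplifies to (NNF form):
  $b \wedge g$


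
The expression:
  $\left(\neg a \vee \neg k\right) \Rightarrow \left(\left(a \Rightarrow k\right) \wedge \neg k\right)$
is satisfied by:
  {a: False, k: False}
  {k: True, a: True}


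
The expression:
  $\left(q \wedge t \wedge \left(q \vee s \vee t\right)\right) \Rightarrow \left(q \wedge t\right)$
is always true.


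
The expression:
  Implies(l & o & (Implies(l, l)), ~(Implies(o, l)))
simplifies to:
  ~l | ~o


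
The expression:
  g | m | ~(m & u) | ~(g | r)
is always true.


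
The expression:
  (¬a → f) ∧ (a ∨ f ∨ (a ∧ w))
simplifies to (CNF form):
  a ∨ f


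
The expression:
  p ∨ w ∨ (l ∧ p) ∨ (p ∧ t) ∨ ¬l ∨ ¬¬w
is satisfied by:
  {p: True, w: True, l: False}
  {p: True, l: False, w: False}
  {w: True, l: False, p: False}
  {w: False, l: False, p: False}
  {p: True, w: True, l: True}
  {p: True, l: True, w: False}
  {w: True, l: True, p: False}


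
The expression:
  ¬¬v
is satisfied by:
  {v: True}


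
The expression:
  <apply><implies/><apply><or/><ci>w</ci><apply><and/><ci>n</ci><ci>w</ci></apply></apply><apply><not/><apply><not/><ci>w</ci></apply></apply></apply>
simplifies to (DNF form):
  <true/>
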